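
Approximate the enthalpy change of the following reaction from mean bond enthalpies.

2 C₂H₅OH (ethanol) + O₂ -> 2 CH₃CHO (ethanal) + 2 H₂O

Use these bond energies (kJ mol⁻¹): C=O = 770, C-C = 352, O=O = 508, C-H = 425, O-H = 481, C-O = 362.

Bonds broken (reactants):
  C-C: 2 × 352 = 704
  C-H: 10 × 425 = 4250
  C-O: 2 × 362 = 724
  O-H: 2 × 481 = 962
  O=O: 1 × 508 = 508
  Σ(broken) = 7148 kJ
Bonds formed (products):
  C-C: 2 × 352 = 704
  C-H: 8 × 425 = 3400
  C=O: 2 × 770 = 1540
  O-H: 4 × 481 = 1924
  Σ(formed) = 7568 kJ
ΔH = Σ(broken) − Σ(formed) = 7148 − 7568 = −420 kJ

ΔH ≈ −420 kJ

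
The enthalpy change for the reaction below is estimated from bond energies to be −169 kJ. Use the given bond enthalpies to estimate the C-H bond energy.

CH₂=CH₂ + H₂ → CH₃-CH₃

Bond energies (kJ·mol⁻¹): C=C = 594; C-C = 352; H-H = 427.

Let D be the C-H bond energy.
Σ(broken) = 4×D + 1×594 + 1×427 = 1021 + 4D
Σ(formed) = 1×352 + 6×D = 352 + 6D
ΔH = Σ(broken) − Σ(formed) = (1021 + 4D) − (352 + 6D) = +669 − 2D
Setting this equal to −169 kJ gives 2D = 838, so D = 419 kJ/mol.

D(C-H) ≈ 419 kJ/mol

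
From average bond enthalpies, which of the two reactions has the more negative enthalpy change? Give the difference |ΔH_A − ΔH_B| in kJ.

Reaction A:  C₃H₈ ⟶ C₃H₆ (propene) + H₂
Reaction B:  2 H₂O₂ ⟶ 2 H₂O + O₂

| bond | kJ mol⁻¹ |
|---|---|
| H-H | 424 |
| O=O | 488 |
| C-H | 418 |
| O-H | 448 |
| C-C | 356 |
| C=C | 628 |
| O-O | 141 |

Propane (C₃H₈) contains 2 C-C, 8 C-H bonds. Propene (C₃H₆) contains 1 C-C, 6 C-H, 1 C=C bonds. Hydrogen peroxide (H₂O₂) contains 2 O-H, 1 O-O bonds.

Reaction A:
  Bonds broken (reactants):
    C-C: 2 × 356 = 712
    C-H: 8 × 418 = 3344
    Σ(broken) = 4056 kJ
  Bonds formed (products):
    C-C: 1 × 356 = 356
    C-H: 6 × 418 = 2508
    C=C: 1 × 628 = 628
    H-H: 1 × 424 = 424
    Σ(formed) = 3916 kJ
  ΔH_A = 4056 − 3916 = +140 kJ
Reaction B:
  Bonds broken (reactants):
    O-H: 4 × 448 = 1792
    O-O: 2 × 141 = 282
    Σ(broken) = 2074 kJ
  Bonds formed (products):
    O-H: 4 × 448 = 1792
    O=O: 1 × 488 = 488
    Σ(formed) = 2280 kJ
  ΔH_B = 2074 − 2280 = −206 kJ
ΔH_A − ΔH_B = +346 kJ, so reaction B has the more negative ΔH; |ΔH_A − ΔH_B| = 346 kJ.

Reaction B, by 346 kJ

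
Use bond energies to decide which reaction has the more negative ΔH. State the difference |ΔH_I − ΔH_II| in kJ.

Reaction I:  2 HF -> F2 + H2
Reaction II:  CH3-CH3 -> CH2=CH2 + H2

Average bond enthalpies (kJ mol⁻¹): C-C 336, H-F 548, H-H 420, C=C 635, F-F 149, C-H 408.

Reaction II, by 430 kJ

Reaction I:
  Bonds broken (reactants):
    H-F: 2 × 548 = 1096
    Σ(broken) = 1096 kJ
  Bonds formed (products):
    F-F: 1 × 149 = 149
    H-H: 1 × 420 = 420
    Σ(formed) = 569 kJ
  ΔH_I = 1096 − 569 = +527 kJ
Reaction II:
  Bonds broken (reactants):
    C-C: 1 × 336 = 336
    C-H: 6 × 408 = 2448
    Σ(broken) = 2784 kJ
  Bonds formed (products):
    C-H: 4 × 408 = 1632
    C=C: 1 × 635 = 635
    H-H: 1 × 420 = 420
    Σ(formed) = 2687 kJ
  ΔH_II = 2784 − 2687 = +97 kJ
ΔH_I − ΔH_II = +430 kJ, so reaction II has the more negative ΔH; |ΔH_I − ΔH_II| = 430 kJ.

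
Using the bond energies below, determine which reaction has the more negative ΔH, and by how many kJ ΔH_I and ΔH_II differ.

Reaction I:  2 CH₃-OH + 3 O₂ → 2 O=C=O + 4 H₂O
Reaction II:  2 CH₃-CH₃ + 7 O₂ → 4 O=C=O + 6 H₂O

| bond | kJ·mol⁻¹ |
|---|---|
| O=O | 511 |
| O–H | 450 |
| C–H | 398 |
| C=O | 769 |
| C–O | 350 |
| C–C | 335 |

Reaction I:
  Bonds broken (reactants):
    C–H: 6 × 398 = 2388
    C–O: 2 × 350 = 700
    O–H: 2 × 450 = 900
    O=O: 3 × 511 = 1533
    Σ(broken) = 5521 kJ
  Bonds formed (products):
    C=O: 4 × 769 = 3076
    O–H: 8 × 450 = 3600
    Σ(formed) = 6676 kJ
  ΔH_I = 5521 − 6676 = −1155 kJ
Reaction II:
  Bonds broken (reactants):
    C–C: 2 × 335 = 670
    C–H: 12 × 398 = 4776
    O=O: 7 × 511 = 3577
    Σ(broken) = 9023 kJ
  Bonds formed (products):
    C=O: 8 × 769 = 6152
    O–H: 12 × 450 = 5400
    Σ(formed) = 11552 kJ
  ΔH_II = 9023 − 11552 = −2529 kJ
ΔH_I − ΔH_II = +1374 kJ, so reaction II has the more negative ΔH; |ΔH_I − ΔH_II| = 1374 kJ.

Reaction II, by 1374 kJ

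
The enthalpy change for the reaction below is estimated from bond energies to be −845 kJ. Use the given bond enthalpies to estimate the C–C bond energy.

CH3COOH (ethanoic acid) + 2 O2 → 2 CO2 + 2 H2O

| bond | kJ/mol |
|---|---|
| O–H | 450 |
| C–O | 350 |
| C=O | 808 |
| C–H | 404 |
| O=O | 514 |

Let D be the C–C bond energy.
Σ(broken) = 1×D + 3×404 + 1×350 + 1×808 + 1×450 + 2×514 = 3848 + D
Σ(formed) = 4×808 + 4×450 = 5032
ΔH = Σ(broken) − Σ(formed) = (3848 + D) − (5032) = −1184 + D
Setting this equal to −845 kJ gives D = 339 kJ/mol.

D(C–C) ≈ 339 kJ/mol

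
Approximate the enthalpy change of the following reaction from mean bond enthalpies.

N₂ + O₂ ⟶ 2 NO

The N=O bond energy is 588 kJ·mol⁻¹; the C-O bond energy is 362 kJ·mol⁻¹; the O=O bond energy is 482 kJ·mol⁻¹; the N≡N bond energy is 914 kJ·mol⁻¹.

Bonds broken (reactants):
  N≡N: 1 × 914 = 914
  O=O: 1 × 482 = 482
  Σ(broken) = 1396 kJ
Bonds formed (products):
  N=O: 2 × 588 = 1176
  Σ(formed) = 1176 kJ
ΔH = Σ(broken) − Σ(formed) = 1396 − 1176 = +220 kJ

ΔH ≈ +220 kJ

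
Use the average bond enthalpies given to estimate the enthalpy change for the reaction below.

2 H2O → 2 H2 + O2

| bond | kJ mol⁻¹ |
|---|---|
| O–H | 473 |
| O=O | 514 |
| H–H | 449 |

Bonds broken (reactants):
  O–H: 4 × 473 = 1892
  Σ(broken) = 1892 kJ
Bonds formed (products):
  H–H: 2 × 449 = 898
  O=O: 1 × 514 = 514
  Σ(formed) = 1412 kJ
ΔH = Σ(broken) − Σ(formed) = 1892 − 1412 = +480 kJ

ΔH ≈ +480 kJ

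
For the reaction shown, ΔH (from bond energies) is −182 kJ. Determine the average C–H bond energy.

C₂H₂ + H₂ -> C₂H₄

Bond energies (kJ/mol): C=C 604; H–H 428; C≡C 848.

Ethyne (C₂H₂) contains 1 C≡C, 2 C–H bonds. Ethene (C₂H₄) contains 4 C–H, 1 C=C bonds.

Let D be the C–H bond energy.
Σ(broken) = 1×848 + 2×D + 1×428 = 1276 + 2D
Σ(formed) = 4×D + 1×604 = 604 + 4D
ΔH = Σ(broken) − Σ(formed) = (1276 + 2D) − (604 + 4D) = +672 − 2D
Setting this equal to −182 kJ gives 2D = 854, so D = 427 kJ/mol.

D(C–H) ≈ 427 kJ/mol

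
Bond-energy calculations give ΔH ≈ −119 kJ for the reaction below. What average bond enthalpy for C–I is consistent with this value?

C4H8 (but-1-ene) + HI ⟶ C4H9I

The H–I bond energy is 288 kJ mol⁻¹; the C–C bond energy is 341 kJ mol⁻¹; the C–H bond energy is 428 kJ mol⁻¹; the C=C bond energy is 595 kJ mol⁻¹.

Let D be the C–I bond energy.
Σ(broken) = 2×341 + 8×428 + 1×595 + 1×288 = 4989
Σ(formed) = 3×341 + 9×428 + 1×D = 4875 + D
ΔH = Σ(broken) − Σ(formed) = (4989) − (4875 + D) = +114 − D
Setting this equal to −119 kJ gives D = 233 kJ/mol.

D(C–I) ≈ 233 kJ/mol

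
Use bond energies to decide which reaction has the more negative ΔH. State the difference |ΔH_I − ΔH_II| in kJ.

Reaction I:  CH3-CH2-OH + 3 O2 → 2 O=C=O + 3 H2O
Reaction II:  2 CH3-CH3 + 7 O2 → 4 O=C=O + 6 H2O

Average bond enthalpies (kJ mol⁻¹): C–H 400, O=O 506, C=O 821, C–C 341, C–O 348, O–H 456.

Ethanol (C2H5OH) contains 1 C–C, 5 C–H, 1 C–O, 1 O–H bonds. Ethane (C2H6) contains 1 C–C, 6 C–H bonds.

Reaction II, by 1659 kJ

Reaction I:
  Bonds broken (reactants):
    C–C: 1 × 341 = 341
    C–H: 5 × 400 = 2000
    C–O: 1 × 348 = 348
    O–H: 1 × 456 = 456
    O=O: 3 × 506 = 1518
    Σ(broken) = 4663 kJ
  Bonds formed (products):
    C=O: 4 × 821 = 3284
    O–H: 6 × 456 = 2736
    Σ(formed) = 6020 kJ
  ΔH_I = 4663 − 6020 = −1357 kJ
Reaction II:
  Bonds broken (reactants):
    C–C: 2 × 341 = 682
    C–H: 12 × 400 = 4800
    O=O: 7 × 506 = 3542
    Σ(broken) = 9024 kJ
  Bonds formed (products):
    C=O: 8 × 821 = 6568
    O–H: 12 × 456 = 5472
    Σ(formed) = 12040 kJ
  ΔH_II = 9024 − 12040 = −3016 kJ
ΔH_I − ΔH_II = +1659 kJ, so reaction II has the more negative ΔH; |ΔH_I − ΔH_II| = 1659 kJ.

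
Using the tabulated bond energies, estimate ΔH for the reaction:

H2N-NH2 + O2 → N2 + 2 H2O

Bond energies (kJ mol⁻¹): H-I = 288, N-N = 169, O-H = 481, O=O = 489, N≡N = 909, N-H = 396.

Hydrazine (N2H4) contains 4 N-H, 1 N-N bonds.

Bonds broken (reactants):
  N-H: 4 × 396 = 1584
  N-N: 1 × 169 = 169
  O=O: 1 × 489 = 489
  Σ(broken) = 2242 kJ
Bonds formed (products):
  N≡N: 1 × 909 = 909
  O-H: 4 × 481 = 1924
  Σ(formed) = 2833 kJ
ΔH = Σ(broken) − Σ(formed) = 2242 − 2833 = −591 kJ

ΔH ≈ −591 kJ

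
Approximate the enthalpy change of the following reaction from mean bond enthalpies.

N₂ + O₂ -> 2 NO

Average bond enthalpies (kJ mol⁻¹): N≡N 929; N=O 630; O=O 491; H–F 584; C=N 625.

ΔH ≈ +160 kJ

Bonds broken (reactants):
  N≡N: 1 × 929 = 929
  O=O: 1 × 491 = 491
  Σ(broken) = 1420 kJ
Bonds formed (products):
  N=O: 2 × 630 = 1260
  Σ(formed) = 1260 kJ
ΔH = Σ(broken) − Σ(formed) = 1420 − 1260 = +160 kJ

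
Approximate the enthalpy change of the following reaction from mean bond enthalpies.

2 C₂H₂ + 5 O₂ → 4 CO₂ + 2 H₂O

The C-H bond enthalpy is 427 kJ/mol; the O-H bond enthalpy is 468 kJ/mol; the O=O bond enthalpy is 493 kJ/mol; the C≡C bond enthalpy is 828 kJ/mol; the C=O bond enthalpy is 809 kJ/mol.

Bonds broken (reactants):
  C≡C: 2 × 828 = 1656
  C-H: 4 × 427 = 1708
  O=O: 5 × 493 = 2465
  Σ(broken) = 5829 kJ
Bonds formed (products):
  C=O: 8 × 809 = 6472
  O-H: 4 × 468 = 1872
  Σ(formed) = 8344 kJ
ΔH = Σ(broken) − Σ(formed) = 5829 − 8344 = −2515 kJ

ΔH ≈ −2515 kJ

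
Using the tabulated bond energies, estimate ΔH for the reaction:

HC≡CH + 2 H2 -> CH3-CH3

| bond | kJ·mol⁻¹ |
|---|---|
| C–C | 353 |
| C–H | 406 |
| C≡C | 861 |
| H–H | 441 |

Bonds broken (reactants):
  C≡C: 1 × 861 = 861
  C–H: 2 × 406 = 812
  H–H: 2 × 441 = 882
  Σ(broken) = 2555 kJ
Bonds formed (products):
  C–C: 1 × 353 = 353
  C–H: 6 × 406 = 2436
  Σ(formed) = 2789 kJ
ΔH = Σ(broken) − Σ(formed) = 2555 − 2789 = −234 kJ

ΔH ≈ −234 kJ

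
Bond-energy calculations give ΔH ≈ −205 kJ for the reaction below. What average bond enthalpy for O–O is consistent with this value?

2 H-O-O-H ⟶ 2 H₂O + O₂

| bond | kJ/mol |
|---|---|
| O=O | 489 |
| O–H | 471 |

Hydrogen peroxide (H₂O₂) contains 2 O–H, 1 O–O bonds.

D(O–O) ≈ 142 kJ/mol

Let D be the O–O bond energy.
Σ(broken) = 4×471 + 2×D = 1884 + 2D
Σ(formed) = 4×471 + 1×489 = 2373
ΔH = Σ(broken) − Σ(formed) = (1884 + 2D) − (2373) = −489 + 2D
Setting this equal to −205 kJ gives 2D = 284, so D = 142 kJ/mol.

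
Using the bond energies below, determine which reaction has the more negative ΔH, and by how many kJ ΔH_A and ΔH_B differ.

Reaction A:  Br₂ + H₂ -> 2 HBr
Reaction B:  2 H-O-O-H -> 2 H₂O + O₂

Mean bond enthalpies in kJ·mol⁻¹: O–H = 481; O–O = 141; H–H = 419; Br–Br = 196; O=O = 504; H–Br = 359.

Reaction A:
  Bonds broken (reactants):
    Br–Br: 1 × 196 = 196
    H–H: 1 × 419 = 419
    Σ(broken) = 615 kJ
  Bonds formed (products):
    H–Br: 2 × 359 = 718
    Σ(formed) = 718 kJ
  ΔH_A = 615 − 718 = −103 kJ
Reaction B:
  Bonds broken (reactants):
    O–H: 4 × 481 = 1924
    O–O: 2 × 141 = 282
    Σ(broken) = 2206 kJ
  Bonds formed (products):
    O–H: 4 × 481 = 1924
    O=O: 1 × 504 = 504
    Σ(formed) = 2428 kJ
  ΔH_B = 2206 − 2428 = −222 kJ
ΔH_A − ΔH_B = +119 kJ, so reaction B has the more negative ΔH; |ΔH_A − ΔH_B| = 119 kJ.

Reaction B, by 119 kJ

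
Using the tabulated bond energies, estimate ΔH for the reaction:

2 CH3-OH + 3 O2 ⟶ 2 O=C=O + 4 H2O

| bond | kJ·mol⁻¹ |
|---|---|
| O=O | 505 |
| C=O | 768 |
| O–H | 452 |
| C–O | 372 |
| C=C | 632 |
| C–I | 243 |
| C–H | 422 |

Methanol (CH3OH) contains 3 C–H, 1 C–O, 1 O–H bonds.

ΔH ≈ −993 kJ

Bonds broken (reactants):
  C–H: 6 × 422 = 2532
  C–O: 2 × 372 = 744
  O–H: 2 × 452 = 904
  O=O: 3 × 505 = 1515
  Σ(broken) = 5695 kJ
Bonds formed (products):
  C=O: 4 × 768 = 3072
  O–H: 8 × 452 = 3616
  Σ(formed) = 6688 kJ
ΔH = Σ(broken) − Σ(formed) = 5695 − 6688 = −993 kJ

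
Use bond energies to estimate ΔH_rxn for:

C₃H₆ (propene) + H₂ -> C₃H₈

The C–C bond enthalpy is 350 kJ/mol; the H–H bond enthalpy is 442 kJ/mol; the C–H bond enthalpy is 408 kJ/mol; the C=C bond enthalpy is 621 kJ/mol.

ΔH ≈ −103 kJ

Bonds broken (reactants):
  C–C: 1 × 350 = 350
  C–H: 6 × 408 = 2448
  C=C: 1 × 621 = 621
  H–H: 1 × 442 = 442
  Σ(broken) = 3861 kJ
Bonds formed (products):
  C–C: 2 × 350 = 700
  C–H: 8 × 408 = 3264
  Σ(formed) = 3964 kJ
ΔH = Σ(broken) − Σ(formed) = 3861 − 3964 = −103 kJ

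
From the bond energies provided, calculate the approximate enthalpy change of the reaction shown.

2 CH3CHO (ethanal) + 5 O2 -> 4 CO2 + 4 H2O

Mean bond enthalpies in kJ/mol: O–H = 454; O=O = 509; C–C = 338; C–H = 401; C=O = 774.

Bonds broken (reactants):
  C–C: 2 × 338 = 676
  C–H: 8 × 401 = 3208
  C=O: 2 × 774 = 1548
  O=O: 5 × 509 = 2545
  Σ(broken) = 7977 kJ
Bonds formed (products):
  C=O: 8 × 774 = 6192
  O–H: 8 × 454 = 3632
  Σ(formed) = 9824 kJ
ΔH = Σ(broken) − Σ(formed) = 7977 − 9824 = −1847 kJ

ΔH ≈ −1847 kJ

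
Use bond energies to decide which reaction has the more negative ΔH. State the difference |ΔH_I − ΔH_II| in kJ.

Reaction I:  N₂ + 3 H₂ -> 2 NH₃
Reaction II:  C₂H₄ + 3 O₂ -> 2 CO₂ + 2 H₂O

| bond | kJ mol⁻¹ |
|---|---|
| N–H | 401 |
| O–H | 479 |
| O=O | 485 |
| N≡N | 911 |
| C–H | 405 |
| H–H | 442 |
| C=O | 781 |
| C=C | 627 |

Reaction I:
  Bonds broken (reactants):
    H–H: 3 × 442 = 1326
    N≡N: 1 × 911 = 911
    Σ(broken) = 2237 kJ
  Bonds formed (products):
    N–H: 6 × 401 = 2406
    Σ(formed) = 2406 kJ
  ΔH_I = 2237 − 2406 = −169 kJ
Reaction II:
  Bonds broken (reactants):
    C–H: 4 × 405 = 1620
    C=C: 1 × 627 = 627
    O=O: 3 × 485 = 1455
    Σ(broken) = 3702 kJ
  Bonds formed (products):
    C=O: 4 × 781 = 3124
    O–H: 4 × 479 = 1916
    Σ(formed) = 5040 kJ
  ΔH_II = 3702 − 5040 = −1338 kJ
ΔH_I − ΔH_II = +1169 kJ, so reaction II has the more negative ΔH; |ΔH_I − ΔH_II| = 1169 kJ.

Reaction II, by 1169 kJ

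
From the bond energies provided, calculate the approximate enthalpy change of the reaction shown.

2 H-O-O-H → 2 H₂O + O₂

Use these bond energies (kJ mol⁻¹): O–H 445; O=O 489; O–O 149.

Bonds broken (reactants):
  O–H: 4 × 445 = 1780
  O–O: 2 × 149 = 298
  Σ(broken) = 2078 kJ
Bonds formed (products):
  O–H: 4 × 445 = 1780
  O=O: 1 × 489 = 489
  Σ(formed) = 2269 kJ
ΔH = Σ(broken) − Σ(formed) = 2078 − 2269 = −191 kJ

ΔH ≈ −191 kJ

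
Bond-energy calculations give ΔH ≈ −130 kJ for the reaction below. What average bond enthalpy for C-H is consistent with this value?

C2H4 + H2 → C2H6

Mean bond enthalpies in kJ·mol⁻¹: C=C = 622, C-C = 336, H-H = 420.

D(C-H) ≈ 418 kJ/mol

Let D be the C-H bond energy.
Σ(broken) = 4×D + 1×622 + 1×420 = 1042 + 4D
Σ(formed) = 1×336 + 6×D = 336 + 6D
ΔH = Σ(broken) − Σ(formed) = (1042 + 4D) − (336 + 6D) = +706 − 2D
Setting this equal to −130 kJ gives 2D = 836, so D = 418 kJ/mol.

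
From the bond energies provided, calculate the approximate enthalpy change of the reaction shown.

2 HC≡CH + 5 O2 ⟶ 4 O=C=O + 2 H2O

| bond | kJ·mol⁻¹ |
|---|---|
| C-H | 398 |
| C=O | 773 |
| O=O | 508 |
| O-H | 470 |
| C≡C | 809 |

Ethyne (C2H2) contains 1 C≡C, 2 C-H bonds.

Bonds broken (reactants):
  C≡C: 2 × 809 = 1618
  C-H: 4 × 398 = 1592
  O=O: 5 × 508 = 2540
  Σ(broken) = 5750 kJ
Bonds formed (products):
  C=O: 8 × 773 = 6184
  O-H: 4 × 470 = 1880
  Σ(formed) = 8064 kJ
ΔH = Σ(broken) − Σ(formed) = 5750 − 8064 = −2314 kJ

ΔH ≈ −2314 kJ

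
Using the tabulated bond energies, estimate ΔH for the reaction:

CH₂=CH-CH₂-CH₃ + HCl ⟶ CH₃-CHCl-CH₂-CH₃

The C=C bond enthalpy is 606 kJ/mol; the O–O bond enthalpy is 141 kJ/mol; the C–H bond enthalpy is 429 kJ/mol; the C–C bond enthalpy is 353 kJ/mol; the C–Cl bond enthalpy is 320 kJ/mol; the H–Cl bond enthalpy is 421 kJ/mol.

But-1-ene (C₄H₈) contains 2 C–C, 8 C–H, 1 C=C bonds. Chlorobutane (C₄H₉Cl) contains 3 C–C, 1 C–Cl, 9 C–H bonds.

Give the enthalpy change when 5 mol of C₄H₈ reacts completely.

Bonds broken (reactants):
  C–C: 2 × 353 = 706
  C–H: 8 × 429 = 3432
  C=C: 1 × 606 = 606
  H–Cl: 1 × 421 = 421
  Σ(broken) = 5165 kJ
Bonds formed (products):
  C–C: 3 × 353 = 1059
  C–Cl: 1 × 320 = 320
  C–H: 9 × 429 = 3861
  Σ(formed) = 5240 kJ
ΔH = Σ(broken) − Σ(formed) = 5165 − 5240 = −75 kJ
For 5× the reaction as written: 5 × (−75) = −375 kJ

ΔH = −375 kJ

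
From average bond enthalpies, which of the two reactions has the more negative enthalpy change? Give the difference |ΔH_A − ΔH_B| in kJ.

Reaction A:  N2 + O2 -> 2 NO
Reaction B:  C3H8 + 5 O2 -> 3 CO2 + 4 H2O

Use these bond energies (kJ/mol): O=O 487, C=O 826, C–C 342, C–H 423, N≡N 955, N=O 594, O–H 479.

Reaction B, by 2539 kJ

Reaction A:
  Bonds broken (reactants):
    N≡N: 1 × 955 = 955
    O=O: 1 × 487 = 487
    Σ(broken) = 1442 kJ
  Bonds formed (products):
    N=O: 2 × 594 = 1188
    Σ(formed) = 1188 kJ
  ΔH_A = 1442 − 1188 = +254 kJ
Reaction B:
  Bonds broken (reactants):
    C–C: 2 × 342 = 684
    C–H: 8 × 423 = 3384
    O=O: 5 × 487 = 2435
    Σ(broken) = 6503 kJ
  Bonds formed (products):
    C=O: 6 × 826 = 4956
    O–H: 8 × 479 = 3832
    Σ(formed) = 8788 kJ
  ΔH_B = 6503 − 8788 = −2285 kJ
ΔH_A − ΔH_B = +2539 kJ, so reaction B has the more negative ΔH; |ΔH_A − ΔH_B| = 2539 kJ.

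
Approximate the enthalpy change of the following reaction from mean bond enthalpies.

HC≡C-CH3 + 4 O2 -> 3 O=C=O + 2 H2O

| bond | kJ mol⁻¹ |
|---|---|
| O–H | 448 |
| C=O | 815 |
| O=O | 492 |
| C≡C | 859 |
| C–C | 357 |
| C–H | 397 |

ΔH ≈ −1910 kJ

Bonds broken (reactants):
  C≡C: 1 × 859 = 859
  C–C: 1 × 357 = 357
  C–H: 4 × 397 = 1588
  O=O: 4 × 492 = 1968
  Σ(broken) = 4772 kJ
Bonds formed (products):
  C=O: 6 × 815 = 4890
  O–H: 4 × 448 = 1792
  Σ(formed) = 6682 kJ
ΔH = Σ(broken) − Σ(formed) = 4772 − 6682 = −1910 kJ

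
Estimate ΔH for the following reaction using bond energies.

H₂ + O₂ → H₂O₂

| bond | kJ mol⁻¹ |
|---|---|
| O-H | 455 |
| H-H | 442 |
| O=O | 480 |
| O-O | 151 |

ΔH ≈ −139 kJ

Bonds broken (reactants):
  H-H: 1 × 442 = 442
  O=O: 1 × 480 = 480
  Σ(broken) = 922 kJ
Bonds formed (products):
  O-H: 2 × 455 = 910
  O-O: 1 × 151 = 151
  Σ(formed) = 1061 kJ
ΔH = Σ(broken) − Σ(formed) = 922 − 1061 = −139 kJ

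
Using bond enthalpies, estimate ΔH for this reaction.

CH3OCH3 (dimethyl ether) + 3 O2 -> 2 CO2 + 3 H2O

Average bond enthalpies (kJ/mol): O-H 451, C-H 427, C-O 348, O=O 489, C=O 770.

Bonds broken (reactants):
  C-H: 6 × 427 = 2562
  C-O: 2 × 348 = 696
  O=O: 3 × 489 = 1467
  Σ(broken) = 4725 kJ
Bonds formed (products):
  C=O: 4 × 770 = 3080
  O-H: 6 × 451 = 2706
  Σ(formed) = 5786 kJ
ΔH = Σ(broken) − Σ(formed) = 4725 − 5786 = −1061 kJ

ΔH ≈ −1061 kJ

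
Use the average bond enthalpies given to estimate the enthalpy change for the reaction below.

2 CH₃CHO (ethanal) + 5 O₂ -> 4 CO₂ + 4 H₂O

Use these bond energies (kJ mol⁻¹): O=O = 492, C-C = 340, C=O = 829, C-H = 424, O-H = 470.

Bonds broken (reactants):
  C-C: 2 × 340 = 680
  C-H: 8 × 424 = 3392
  C=O: 2 × 829 = 1658
  O=O: 5 × 492 = 2460
  Σ(broken) = 8190 kJ
Bonds formed (products):
  C=O: 8 × 829 = 6632
  O-H: 8 × 470 = 3760
  Σ(formed) = 10392 kJ
ΔH = Σ(broken) − Σ(formed) = 8190 − 10392 = −2202 kJ

ΔH ≈ −2202 kJ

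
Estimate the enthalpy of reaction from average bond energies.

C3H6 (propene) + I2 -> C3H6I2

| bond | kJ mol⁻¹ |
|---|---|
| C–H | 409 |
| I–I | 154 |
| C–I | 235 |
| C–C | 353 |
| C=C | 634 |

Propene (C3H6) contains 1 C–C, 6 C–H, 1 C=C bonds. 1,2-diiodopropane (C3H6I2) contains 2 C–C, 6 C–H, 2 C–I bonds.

ΔH ≈ −35 kJ

Bonds broken (reactants):
  C–C: 1 × 353 = 353
  C–H: 6 × 409 = 2454
  C=C: 1 × 634 = 634
  I–I: 1 × 154 = 154
  Σ(broken) = 3595 kJ
Bonds formed (products):
  C–C: 2 × 353 = 706
  C–H: 6 × 409 = 2454
  C–I: 2 × 235 = 470
  Σ(formed) = 3630 kJ
ΔH = Σ(broken) − Σ(formed) = 3595 − 3630 = −35 kJ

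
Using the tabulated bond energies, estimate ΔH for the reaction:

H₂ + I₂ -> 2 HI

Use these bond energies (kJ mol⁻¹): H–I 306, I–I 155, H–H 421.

ΔH ≈ −36 kJ

Bonds broken (reactants):
  H–H: 1 × 421 = 421
  I–I: 1 × 155 = 155
  Σ(broken) = 576 kJ
Bonds formed (products):
  H–I: 2 × 306 = 612
  Σ(formed) = 612 kJ
ΔH = Σ(broken) − Σ(formed) = 576 − 612 = −36 kJ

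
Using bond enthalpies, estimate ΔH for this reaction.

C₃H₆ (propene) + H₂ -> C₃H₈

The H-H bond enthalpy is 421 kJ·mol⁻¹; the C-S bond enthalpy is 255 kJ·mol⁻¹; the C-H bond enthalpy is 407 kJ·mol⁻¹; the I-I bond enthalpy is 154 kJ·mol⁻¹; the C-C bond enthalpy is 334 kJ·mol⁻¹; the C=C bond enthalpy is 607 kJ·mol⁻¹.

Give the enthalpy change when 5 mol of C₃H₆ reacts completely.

ΔH = −600 kJ

Bonds broken (reactants):
  C-C: 1 × 334 = 334
  C-H: 6 × 407 = 2442
  C=C: 1 × 607 = 607
  H-H: 1 × 421 = 421
  Σ(broken) = 3804 kJ
Bonds formed (products):
  C-C: 2 × 334 = 668
  C-H: 8 × 407 = 3256
  Σ(formed) = 3924 kJ
ΔH = Σ(broken) − Σ(formed) = 3804 − 3924 = −120 kJ
For 5× the reaction as written: 5 × (−120) = −600 kJ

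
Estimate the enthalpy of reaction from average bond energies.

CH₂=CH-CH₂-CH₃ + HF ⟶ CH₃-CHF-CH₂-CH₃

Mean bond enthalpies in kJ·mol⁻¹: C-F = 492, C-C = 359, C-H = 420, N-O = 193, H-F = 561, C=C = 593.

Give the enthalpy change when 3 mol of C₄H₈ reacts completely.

ΔH = −351 kJ

Bonds broken (reactants):
  C-C: 2 × 359 = 718
  C-H: 8 × 420 = 3360
  C=C: 1 × 593 = 593
  H-F: 1 × 561 = 561
  Σ(broken) = 5232 kJ
Bonds formed (products):
  C-C: 3 × 359 = 1077
  C-F: 1 × 492 = 492
  C-H: 9 × 420 = 3780
  Σ(formed) = 5349 kJ
ΔH = Σ(broken) − Σ(formed) = 5232 − 5349 = −117 kJ
For 3× the reaction as written: 3 × (−117) = −351 kJ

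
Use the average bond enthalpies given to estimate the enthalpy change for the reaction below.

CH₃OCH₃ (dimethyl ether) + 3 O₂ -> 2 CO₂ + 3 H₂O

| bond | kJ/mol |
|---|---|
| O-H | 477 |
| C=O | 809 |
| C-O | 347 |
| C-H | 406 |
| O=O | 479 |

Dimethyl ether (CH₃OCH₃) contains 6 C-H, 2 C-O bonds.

Bonds broken (reactants):
  C-H: 6 × 406 = 2436
  C-O: 2 × 347 = 694
  O=O: 3 × 479 = 1437
  Σ(broken) = 4567 kJ
Bonds formed (products):
  C=O: 4 × 809 = 3236
  O-H: 6 × 477 = 2862
  Σ(formed) = 6098 kJ
ΔH = Σ(broken) − Σ(formed) = 4567 − 6098 = −1531 kJ

ΔH ≈ −1531 kJ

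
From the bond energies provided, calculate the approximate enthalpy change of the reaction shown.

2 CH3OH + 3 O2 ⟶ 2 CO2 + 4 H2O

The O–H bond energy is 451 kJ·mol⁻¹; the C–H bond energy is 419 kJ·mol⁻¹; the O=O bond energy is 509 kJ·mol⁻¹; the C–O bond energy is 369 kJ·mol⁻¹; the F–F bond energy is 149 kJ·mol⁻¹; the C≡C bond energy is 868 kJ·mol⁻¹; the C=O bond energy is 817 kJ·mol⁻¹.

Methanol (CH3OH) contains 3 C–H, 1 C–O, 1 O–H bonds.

Bonds broken (reactants):
  C–H: 6 × 419 = 2514
  C–O: 2 × 369 = 738
  O–H: 2 × 451 = 902
  O=O: 3 × 509 = 1527
  Σ(broken) = 5681 kJ
Bonds formed (products):
  C=O: 4 × 817 = 3268
  O–H: 8 × 451 = 3608
  Σ(formed) = 6876 kJ
ΔH = Σ(broken) − Σ(formed) = 5681 − 6876 = −1195 kJ

ΔH ≈ −1195 kJ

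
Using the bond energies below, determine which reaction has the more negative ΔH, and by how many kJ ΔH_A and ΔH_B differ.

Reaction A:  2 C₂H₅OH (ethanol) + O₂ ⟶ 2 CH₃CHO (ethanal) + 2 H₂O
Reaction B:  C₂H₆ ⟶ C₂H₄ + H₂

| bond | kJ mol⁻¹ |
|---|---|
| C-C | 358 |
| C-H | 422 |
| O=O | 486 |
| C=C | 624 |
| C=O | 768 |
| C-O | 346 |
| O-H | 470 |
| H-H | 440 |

Reaction A:
  Bonds broken (reactants):
    C-C: 2 × 358 = 716
    C-H: 10 × 422 = 4220
    C-O: 2 × 346 = 692
    O-H: 2 × 470 = 940
    O=O: 1 × 486 = 486
    Σ(broken) = 7054 kJ
  Bonds formed (products):
    C-C: 2 × 358 = 716
    C-H: 8 × 422 = 3376
    C=O: 2 × 768 = 1536
    O-H: 4 × 470 = 1880
    Σ(formed) = 7508 kJ
  ΔH_A = 7054 − 7508 = −454 kJ
Reaction B:
  Bonds broken (reactants):
    C-C: 1 × 358 = 358
    C-H: 6 × 422 = 2532
    Σ(broken) = 2890 kJ
  Bonds formed (products):
    C-H: 4 × 422 = 1688
    C=C: 1 × 624 = 624
    H-H: 1 × 440 = 440
    Σ(formed) = 2752 kJ
  ΔH_B = 2890 − 2752 = +138 kJ
ΔH_A − ΔH_B = −592 kJ, so reaction A has the more negative ΔH; |ΔH_A − ΔH_B| = 592 kJ.

Reaction A, by 592 kJ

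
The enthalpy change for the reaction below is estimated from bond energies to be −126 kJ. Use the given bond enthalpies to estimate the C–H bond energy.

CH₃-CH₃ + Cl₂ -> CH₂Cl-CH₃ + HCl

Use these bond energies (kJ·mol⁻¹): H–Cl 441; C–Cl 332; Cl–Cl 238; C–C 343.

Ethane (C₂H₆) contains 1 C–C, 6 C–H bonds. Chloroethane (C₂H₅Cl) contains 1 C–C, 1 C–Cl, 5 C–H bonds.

Let D be the C–H bond energy.
Σ(broken) = 1×343 + 6×D + 1×238 = 581 + 6D
Σ(formed) = 1×343 + 1×332 + 5×D + 1×441 = 1116 + 5D
ΔH = Σ(broken) − Σ(formed) = (581 + 6D) − (1116 + 5D) = −535 + D
Setting this equal to −126 kJ gives D = 409 kJ/mol.

D(C–H) ≈ 409 kJ/mol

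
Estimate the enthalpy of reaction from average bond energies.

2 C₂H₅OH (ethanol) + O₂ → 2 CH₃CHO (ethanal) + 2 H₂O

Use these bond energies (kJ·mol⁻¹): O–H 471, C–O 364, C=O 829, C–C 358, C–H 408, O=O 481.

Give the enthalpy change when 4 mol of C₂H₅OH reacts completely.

Bonds broken (reactants):
  C–C: 2 × 358 = 716
  C–H: 10 × 408 = 4080
  C–O: 2 × 364 = 728
  O–H: 2 × 471 = 942
  O=O: 1 × 481 = 481
  Σ(broken) = 6947 kJ
Bonds formed (products):
  C–C: 2 × 358 = 716
  C–H: 8 × 408 = 3264
  C=O: 2 × 829 = 1658
  O–H: 4 × 471 = 1884
  Σ(formed) = 7522 kJ
ΔH = Σ(broken) − Σ(formed) = 6947 − 7522 = −575 kJ
For 2× the reaction as written: 2 × (−575) = −1150 kJ

ΔH = −1150 kJ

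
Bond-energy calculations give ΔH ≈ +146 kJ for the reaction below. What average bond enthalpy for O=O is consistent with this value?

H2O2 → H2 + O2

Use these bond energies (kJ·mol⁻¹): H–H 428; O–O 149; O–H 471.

Let D be the O=O bond energy.
Σ(broken) = 2×471 + 1×149 = 1091
Σ(formed) = 1×428 + 1×D = 428 + D
ΔH = Σ(broken) − Σ(formed) = (1091) − (428 + D) = +663 − D
Setting this equal to +146 kJ gives D = 517 kJ/mol.

D(O=O) ≈ 517 kJ/mol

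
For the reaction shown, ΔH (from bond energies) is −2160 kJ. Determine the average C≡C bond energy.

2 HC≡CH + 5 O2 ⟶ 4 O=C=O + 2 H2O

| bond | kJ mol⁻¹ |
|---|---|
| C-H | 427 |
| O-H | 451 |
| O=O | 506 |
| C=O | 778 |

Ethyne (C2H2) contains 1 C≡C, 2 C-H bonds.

Let D be the C≡C bond energy.
Σ(broken) = 2×D + 4×427 + 5×506 = 4238 + 2D
Σ(formed) = 8×778 + 4×451 = 8028
ΔH = Σ(broken) − Σ(formed) = (4238 + 2D) − (8028) = −3790 + 2D
Setting this equal to −2160 kJ gives 2D = 1630, so D = 815 kJ/mol.

D(C≡C) ≈ 815 kJ/mol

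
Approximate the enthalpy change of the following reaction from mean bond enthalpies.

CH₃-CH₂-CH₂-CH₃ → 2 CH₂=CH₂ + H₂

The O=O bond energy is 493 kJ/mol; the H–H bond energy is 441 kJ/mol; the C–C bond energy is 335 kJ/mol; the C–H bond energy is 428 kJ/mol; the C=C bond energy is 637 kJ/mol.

ΔH ≈ +146 kJ

Bonds broken (reactants):
  C–C: 3 × 335 = 1005
  C–H: 10 × 428 = 4280
  Σ(broken) = 5285 kJ
Bonds formed (products):
  C–H: 8 × 428 = 3424
  C=C: 2 × 637 = 1274
  H–H: 1 × 441 = 441
  Σ(formed) = 5139 kJ
ΔH = Σ(broken) − Σ(formed) = 5285 − 5139 = +146 kJ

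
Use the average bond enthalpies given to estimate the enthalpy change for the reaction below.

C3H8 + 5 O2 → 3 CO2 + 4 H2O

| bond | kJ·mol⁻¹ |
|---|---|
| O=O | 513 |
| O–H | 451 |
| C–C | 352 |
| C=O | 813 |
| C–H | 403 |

Bonds broken (reactants):
  C–C: 2 × 352 = 704
  C–H: 8 × 403 = 3224
  O=O: 5 × 513 = 2565
  Σ(broken) = 6493 kJ
Bonds formed (products):
  C=O: 6 × 813 = 4878
  O–H: 8 × 451 = 3608
  Σ(formed) = 8486 kJ
ΔH = Σ(broken) − Σ(formed) = 6493 − 8486 = −1993 kJ

ΔH ≈ −1993 kJ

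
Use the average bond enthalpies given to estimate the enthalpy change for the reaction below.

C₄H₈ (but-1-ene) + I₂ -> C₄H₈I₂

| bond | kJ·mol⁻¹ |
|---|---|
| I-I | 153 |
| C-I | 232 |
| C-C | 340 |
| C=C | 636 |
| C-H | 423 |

Bonds broken (reactants):
  C-C: 2 × 340 = 680
  C-H: 8 × 423 = 3384
  C=C: 1 × 636 = 636
  I-I: 1 × 153 = 153
  Σ(broken) = 4853 kJ
Bonds formed (products):
  C-C: 3 × 340 = 1020
  C-H: 8 × 423 = 3384
  C-I: 2 × 232 = 464
  Σ(formed) = 4868 kJ
ΔH = Σ(broken) − Σ(formed) = 4853 − 4868 = −15 kJ

ΔH ≈ −15 kJ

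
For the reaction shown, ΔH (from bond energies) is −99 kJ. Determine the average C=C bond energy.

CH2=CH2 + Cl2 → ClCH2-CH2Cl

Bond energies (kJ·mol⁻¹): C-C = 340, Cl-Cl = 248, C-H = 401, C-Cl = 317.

Let D be the C=C bond energy.
Σ(broken) = 4×401 + 1×D + 1×248 = 1852 + D
Σ(formed) = 1×340 + 2×317 + 4×401 = 2578
ΔH = Σ(broken) − Σ(formed) = (1852 + D) − (2578) = −726 + D
Setting this equal to −99 kJ gives D = 627 kJ/mol.

D(C=C) ≈ 627 kJ/mol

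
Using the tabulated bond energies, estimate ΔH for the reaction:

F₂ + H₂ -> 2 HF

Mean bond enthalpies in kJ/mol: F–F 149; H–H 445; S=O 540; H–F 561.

ΔH ≈ −528 kJ

Bonds broken (reactants):
  F–F: 1 × 149 = 149
  H–H: 1 × 445 = 445
  Σ(broken) = 594 kJ
Bonds formed (products):
  H–F: 2 × 561 = 1122
  Σ(formed) = 1122 kJ
ΔH = Σ(broken) − Σ(formed) = 594 − 1122 = −528 kJ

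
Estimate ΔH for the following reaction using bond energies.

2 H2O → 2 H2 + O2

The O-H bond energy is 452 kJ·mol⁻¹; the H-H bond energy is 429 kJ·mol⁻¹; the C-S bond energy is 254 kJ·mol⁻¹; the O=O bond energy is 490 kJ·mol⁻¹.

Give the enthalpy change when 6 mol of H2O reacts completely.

Bonds broken (reactants):
  O-H: 4 × 452 = 1808
  Σ(broken) = 1808 kJ
Bonds formed (products):
  H-H: 2 × 429 = 858
  O=O: 1 × 490 = 490
  Σ(formed) = 1348 kJ
ΔH = Σ(broken) − Σ(formed) = 1808 − 1348 = +460 kJ
For 3× the reaction as written: 3 × (+460) = +1380 kJ

ΔH = +1380 kJ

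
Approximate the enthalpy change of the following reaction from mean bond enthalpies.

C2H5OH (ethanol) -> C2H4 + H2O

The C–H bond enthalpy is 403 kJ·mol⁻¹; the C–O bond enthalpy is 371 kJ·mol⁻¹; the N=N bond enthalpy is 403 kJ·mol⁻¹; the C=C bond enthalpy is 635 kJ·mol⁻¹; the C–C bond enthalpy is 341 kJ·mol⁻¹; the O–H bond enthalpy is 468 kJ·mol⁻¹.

Bonds broken (reactants):
  C–C: 1 × 341 = 341
  C–H: 5 × 403 = 2015
  C–O: 1 × 371 = 371
  O–H: 1 × 468 = 468
  Σ(broken) = 3195 kJ
Bonds formed (products):
  C–H: 4 × 403 = 1612
  C=C: 1 × 635 = 635
  O–H: 2 × 468 = 936
  Σ(formed) = 3183 kJ
ΔH = Σ(broken) − Σ(formed) = 3195 − 3183 = +12 kJ

ΔH ≈ +12 kJ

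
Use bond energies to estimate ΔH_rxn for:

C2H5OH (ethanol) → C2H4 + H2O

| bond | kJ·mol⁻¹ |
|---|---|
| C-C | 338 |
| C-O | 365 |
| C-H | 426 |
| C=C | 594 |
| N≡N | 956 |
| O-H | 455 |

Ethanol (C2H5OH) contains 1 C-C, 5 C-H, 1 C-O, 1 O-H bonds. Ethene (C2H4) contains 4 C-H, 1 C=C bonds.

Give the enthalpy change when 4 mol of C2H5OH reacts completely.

ΔH = +320 kJ

Bonds broken (reactants):
  C-C: 1 × 338 = 338
  C-H: 5 × 426 = 2130
  C-O: 1 × 365 = 365
  O-H: 1 × 455 = 455
  Σ(broken) = 3288 kJ
Bonds formed (products):
  C-H: 4 × 426 = 1704
  C=C: 1 × 594 = 594
  O-H: 2 × 455 = 910
  Σ(formed) = 3208 kJ
ΔH = Σ(broken) − Σ(formed) = 3288 − 3208 = +80 kJ
For 4× the reaction as written: 4 × (+80) = +320 kJ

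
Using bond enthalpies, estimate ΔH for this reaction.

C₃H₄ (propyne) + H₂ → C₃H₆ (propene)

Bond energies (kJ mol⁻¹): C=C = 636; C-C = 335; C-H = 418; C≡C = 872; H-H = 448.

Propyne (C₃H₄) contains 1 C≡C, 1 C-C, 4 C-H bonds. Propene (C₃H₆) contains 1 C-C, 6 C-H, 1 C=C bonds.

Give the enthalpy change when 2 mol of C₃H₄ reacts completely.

Bonds broken (reactants):
  C≡C: 1 × 872 = 872
  C-C: 1 × 335 = 335
  C-H: 4 × 418 = 1672
  H-H: 1 × 448 = 448
  Σ(broken) = 3327 kJ
Bonds formed (products):
  C-C: 1 × 335 = 335
  C-H: 6 × 418 = 2508
  C=C: 1 × 636 = 636
  Σ(formed) = 3479 kJ
ΔH = Σ(broken) − Σ(formed) = 3327 − 3479 = −152 kJ
For 2× the reaction as written: 2 × (−152) = −304 kJ

ΔH = −304 kJ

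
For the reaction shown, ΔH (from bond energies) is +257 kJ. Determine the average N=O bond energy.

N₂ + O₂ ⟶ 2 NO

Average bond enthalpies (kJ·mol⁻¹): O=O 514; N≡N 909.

D(N=O) ≈ 583 kJ/mol

Let D be the N=O bond energy.
Σ(broken) = 1×909 + 1×514 = 1423
Σ(formed) = 2×D = 2D
ΔH = Σ(broken) − Σ(formed) = (1423) − (2D) = +1423 − 2D
Setting this equal to +257 kJ gives 2D = 1166, so D = 583 kJ/mol.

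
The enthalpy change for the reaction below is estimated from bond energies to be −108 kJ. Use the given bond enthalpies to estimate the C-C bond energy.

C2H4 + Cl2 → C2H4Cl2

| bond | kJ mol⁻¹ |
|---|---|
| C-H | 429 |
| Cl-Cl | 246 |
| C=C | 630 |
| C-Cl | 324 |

D(C-C) ≈ 336 kJ/mol

Let D be the C-C bond energy.
Σ(broken) = 4×429 + 1×630 + 1×246 = 2592
Σ(formed) = 1×D + 2×324 + 4×429 = 2364 + D
ΔH = Σ(broken) − Σ(formed) = (2592) − (2364 + D) = +228 − D
Setting this equal to −108 kJ gives D = 336 kJ/mol.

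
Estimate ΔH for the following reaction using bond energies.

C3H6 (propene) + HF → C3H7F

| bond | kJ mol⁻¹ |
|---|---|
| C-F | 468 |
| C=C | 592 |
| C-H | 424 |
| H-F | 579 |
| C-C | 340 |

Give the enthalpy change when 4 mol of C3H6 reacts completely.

Bonds broken (reactants):
  C-C: 1 × 340 = 340
  C-H: 6 × 424 = 2544
  C=C: 1 × 592 = 592
  H-F: 1 × 579 = 579
  Σ(broken) = 4055 kJ
Bonds formed (products):
  C-C: 2 × 340 = 680
  C-F: 1 × 468 = 468
  C-H: 7 × 424 = 2968
  Σ(formed) = 4116 kJ
ΔH = Σ(broken) − Σ(formed) = 4055 − 4116 = −61 kJ
For 4× the reaction as written: 4 × (−61) = −244 kJ

ΔH = −244 kJ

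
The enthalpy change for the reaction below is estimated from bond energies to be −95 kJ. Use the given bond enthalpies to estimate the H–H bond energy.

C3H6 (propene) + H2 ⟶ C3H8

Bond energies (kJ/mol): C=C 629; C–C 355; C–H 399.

Let D be the H–H bond energy.
Σ(broken) = 1×355 + 6×399 + 1×629 + 1×D = 3378 + D
Σ(formed) = 2×355 + 8×399 = 3902
ΔH = Σ(broken) − Σ(formed) = (3378 + D) − (3902) = −524 + D
Setting this equal to −95 kJ gives D = 429 kJ/mol.

D(H–H) ≈ 429 kJ/mol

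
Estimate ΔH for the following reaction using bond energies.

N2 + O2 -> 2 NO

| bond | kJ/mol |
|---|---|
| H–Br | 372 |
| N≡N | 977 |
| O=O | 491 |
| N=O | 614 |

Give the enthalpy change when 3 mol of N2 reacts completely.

ΔH = +720 kJ

Bonds broken (reactants):
  N≡N: 1 × 977 = 977
  O=O: 1 × 491 = 491
  Σ(broken) = 1468 kJ
Bonds formed (products):
  N=O: 2 × 614 = 1228
  Σ(formed) = 1228 kJ
ΔH = Σ(broken) − Σ(formed) = 1468 − 1228 = +240 kJ
For 3× the reaction as written: 3 × (+240) = +720 kJ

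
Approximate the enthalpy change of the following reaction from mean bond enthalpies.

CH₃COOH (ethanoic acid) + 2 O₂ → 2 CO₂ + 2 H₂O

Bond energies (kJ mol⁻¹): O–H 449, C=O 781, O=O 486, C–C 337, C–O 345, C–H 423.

Bonds broken (reactants):
  C–C: 1 × 337 = 337
  C–H: 3 × 423 = 1269
  C–O: 1 × 345 = 345
  C=O: 1 × 781 = 781
  O–H: 1 × 449 = 449
  O=O: 2 × 486 = 972
  Σ(broken) = 4153 kJ
Bonds formed (products):
  C=O: 4 × 781 = 3124
  O–H: 4 × 449 = 1796
  Σ(formed) = 4920 kJ
ΔH = Σ(broken) − Σ(formed) = 4153 − 4920 = −767 kJ

ΔH ≈ −767 kJ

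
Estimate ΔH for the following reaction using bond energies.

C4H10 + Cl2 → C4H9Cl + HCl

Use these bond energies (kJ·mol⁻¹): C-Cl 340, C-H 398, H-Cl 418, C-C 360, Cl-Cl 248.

Bonds broken (reactants):
  C-C: 3 × 360 = 1080
  C-H: 10 × 398 = 3980
  Cl-Cl: 1 × 248 = 248
  Σ(broken) = 5308 kJ
Bonds formed (products):
  C-C: 3 × 360 = 1080
  C-Cl: 1 × 340 = 340
  C-H: 9 × 398 = 3582
  H-Cl: 1 × 418 = 418
  Σ(formed) = 5420 kJ
ΔH = Σ(broken) − Σ(formed) = 5308 − 5420 = −112 kJ

ΔH ≈ −112 kJ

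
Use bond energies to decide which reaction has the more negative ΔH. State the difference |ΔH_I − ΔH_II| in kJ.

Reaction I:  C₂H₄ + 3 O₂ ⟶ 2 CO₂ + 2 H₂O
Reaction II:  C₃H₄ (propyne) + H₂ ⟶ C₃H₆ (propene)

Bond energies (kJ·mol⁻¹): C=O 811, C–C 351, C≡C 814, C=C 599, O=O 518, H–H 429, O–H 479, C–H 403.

Reaction I, by 1233 kJ

Reaction I:
  Bonds broken (reactants):
    C–H: 4 × 403 = 1612
    C=C: 1 × 599 = 599
    O=O: 3 × 518 = 1554
    Σ(broken) = 3765 kJ
  Bonds formed (products):
    C=O: 4 × 811 = 3244
    O–H: 4 × 479 = 1916
    Σ(formed) = 5160 kJ
  ΔH_I = 3765 − 5160 = −1395 kJ
Reaction II:
  Bonds broken (reactants):
    C≡C: 1 × 814 = 814
    C–C: 1 × 351 = 351
    C–H: 4 × 403 = 1612
    H–H: 1 × 429 = 429
    Σ(broken) = 3206 kJ
  Bonds formed (products):
    C–C: 1 × 351 = 351
    C–H: 6 × 403 = 2418
    C=C: 1 × 599 = 599
    Σ(formed) = 3368 kJ
  ΔH_II = 3206 − 3368 = −162 kJ
ΔH_I − ΔH_II = −1233 kJ, so reaction I has the more negative ΔH; |ΔH_I − ΔH_II| = 1233 kJ.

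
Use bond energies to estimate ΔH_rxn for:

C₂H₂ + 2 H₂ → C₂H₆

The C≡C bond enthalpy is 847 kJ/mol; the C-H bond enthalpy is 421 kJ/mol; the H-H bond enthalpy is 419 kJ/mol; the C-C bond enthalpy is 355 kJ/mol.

Bonds broken (reactants):
  C≡C: 1 × 847 = 847
  C-H: 2 × 421 = 842
  H-H: 2 × 419 = 838
  Σ(broken) = 2527 kJ
Bonds formed (products):
  C-C: 1 × 355 = 355
  C-H: 6 × 421 = 2526
  Σ(formed) = 2881 kJ
ΔH = Σ(broken) − Σ(formed) = 2527 − 2881 = −354 kJ

ΔH ≈ −354 kJ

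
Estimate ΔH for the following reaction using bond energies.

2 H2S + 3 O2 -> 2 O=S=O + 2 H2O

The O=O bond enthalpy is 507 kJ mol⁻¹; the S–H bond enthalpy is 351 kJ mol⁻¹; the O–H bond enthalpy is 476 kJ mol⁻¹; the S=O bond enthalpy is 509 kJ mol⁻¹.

Bonds broken (reactants):
  O=O: 3 × 507 = 1521
  S–H: 4 × 351 = 1404
  Σ(broken) = 2925 kJ
Bonds formed (products):
  O–H: 4 × 476 = 1904
  S=O: 4 × 509 = 2036
  Σ(formed) = 3940 kJ
ΔH = Σ(broken) − Σ(formed) = 2925 − 3940 = −1015 kJ

ΔH ≈ −1015 kJ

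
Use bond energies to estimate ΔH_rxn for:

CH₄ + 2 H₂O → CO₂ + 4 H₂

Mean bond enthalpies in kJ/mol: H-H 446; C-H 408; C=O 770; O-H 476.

ΔH ≈ +212 kJ

Bonds broken (reactants):
  C-H: 4 × 408 = 1632
  O-H: 4 × 476 = 1904
  Σ(broken) = 3536 kJ
Bonds formed (products):
  C=O: 2 × 770 = 1540
  H-H: 4 × 446 = 1784
  Σ(formed) = 3324 kJ
ΔH = Σ(broken) − Σ(formed) = 3536 − 3324 = +212 kJ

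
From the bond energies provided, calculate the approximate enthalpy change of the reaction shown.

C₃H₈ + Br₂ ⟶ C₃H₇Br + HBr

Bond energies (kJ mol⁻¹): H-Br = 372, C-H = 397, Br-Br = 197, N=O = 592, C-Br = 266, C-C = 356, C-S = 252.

Bonds broken (reactants):
  Br-Br: 1 × 197 = 197
  C-C: 2 × 356 = 712
  C-H: 8 × 397 = 3176
  Σ(broken) = 4085 kJ
Bonds formed (products):
  C-Br: 1 × 266 = 266
  C-C: 2 × 356 = 712
  C-H: 7 × 397 = 2779
  H-Br: 1 × 372 = 372
  Σ(formed) = 4129 kJ
ΔH = Σ(broken) − Σ(formed) = 4085 − 4129 = −44 kJ

ΔH ≈ −44 kJ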